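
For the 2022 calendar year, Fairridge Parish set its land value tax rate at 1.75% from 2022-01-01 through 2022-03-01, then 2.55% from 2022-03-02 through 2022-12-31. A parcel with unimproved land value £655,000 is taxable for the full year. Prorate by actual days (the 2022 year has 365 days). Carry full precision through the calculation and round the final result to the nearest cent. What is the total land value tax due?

2022-01-01 to 2022-03-01: 60 days at 1.75% → £655,000 × 1.75% × 60/365 = £1,884.2466
2022-03-02 to 2022-12-31: 305 days at 2.55% → £655,000 × 2.55% × 305/365 = £13,956.8836
Total = £15,841.1301

£15,841.13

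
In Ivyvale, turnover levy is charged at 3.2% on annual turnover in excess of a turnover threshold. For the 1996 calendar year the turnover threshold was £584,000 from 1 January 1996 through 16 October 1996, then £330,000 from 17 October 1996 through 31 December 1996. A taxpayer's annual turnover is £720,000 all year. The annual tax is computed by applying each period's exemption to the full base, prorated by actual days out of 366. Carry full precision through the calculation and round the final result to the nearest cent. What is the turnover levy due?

£6,039.78

1 January – 16 October 1996: 290 days, exemption £584,000 → (£720,000 − £584,000) × 3.2% × 290/366 = £3,448.3060
17 October – 31 December 1996: 76 days, exemption £330,000 → (£720,000 − £330,000) × 3.2% × 76/366 = £2,591.4754
Total = £6,039.7814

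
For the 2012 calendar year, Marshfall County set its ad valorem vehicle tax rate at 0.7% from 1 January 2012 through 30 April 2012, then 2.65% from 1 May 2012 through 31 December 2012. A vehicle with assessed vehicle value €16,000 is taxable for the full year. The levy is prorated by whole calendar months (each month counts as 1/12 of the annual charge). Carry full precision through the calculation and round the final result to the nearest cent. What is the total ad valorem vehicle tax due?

€320.00

1 January – 30 April 2012: 4 months at 0.7% → €16,000 × 0.7% × 4/12 = €37.3333
1 May – 31 December 2012: 8 months at 2.65% → €16,000 × 2.65% × 8/12 = €282.6667
Total = €320.0000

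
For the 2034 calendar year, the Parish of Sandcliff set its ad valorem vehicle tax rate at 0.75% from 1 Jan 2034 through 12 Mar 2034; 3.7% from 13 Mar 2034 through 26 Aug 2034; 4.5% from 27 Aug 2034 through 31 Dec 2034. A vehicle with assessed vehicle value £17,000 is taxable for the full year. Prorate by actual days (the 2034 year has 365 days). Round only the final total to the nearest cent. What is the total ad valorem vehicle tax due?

1 Jan – 12 Mar 2034: 71 days at 0.75% → £17,000 × 0.75% × 71/365 = £24.8014
13 Mar – 26 Aug 2034: 167 days at 3.7% → £17,000 × 3.7% × 167/365 = £287.7890
27 Aug – 31 Dec 2034: 127 days at 4.5% → £17,000 × 4.5% × 127/365 = £266.1781
Total = £578.7685

£578.77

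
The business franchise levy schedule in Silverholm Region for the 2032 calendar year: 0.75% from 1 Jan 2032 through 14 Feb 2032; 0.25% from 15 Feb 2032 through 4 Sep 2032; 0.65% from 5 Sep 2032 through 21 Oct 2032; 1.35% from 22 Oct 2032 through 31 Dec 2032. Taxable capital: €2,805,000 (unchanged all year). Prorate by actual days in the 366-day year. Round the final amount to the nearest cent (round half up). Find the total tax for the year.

€16,163.24

1 Jan – 14 Feb 2032: 45 days at 0.75% → €2,805,000 × 0.75% × 45/366 = €2,586.5779
15 Feb – 4 Sep 2032: 203 days at 0.25% → €2,805,000 × 0.25% × 203/366 = €3,889.4467
5 Sep – 21 Oct 2032: 47 days at 0.65% → €2,805,000 × 0.65% × 47/366 = €2,341.3320
22 Oct – 31 Dec 2032: 71 days at 1.35% → €2,805,000 × 1.35% × 71/366 = €7,345.8811
Total = €16,163.2377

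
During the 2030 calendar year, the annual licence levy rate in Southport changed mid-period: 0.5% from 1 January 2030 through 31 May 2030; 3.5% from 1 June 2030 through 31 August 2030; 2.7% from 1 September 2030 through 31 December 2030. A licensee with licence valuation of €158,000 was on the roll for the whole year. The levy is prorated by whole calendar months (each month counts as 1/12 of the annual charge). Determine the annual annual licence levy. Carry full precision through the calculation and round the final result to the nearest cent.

€3,133.67

1 January – 31 May 2030: 5 months at 0.5% → €158,000 × 0.5% × 5/12 = €329.1667
1 June – 31 August 2030: 3 months at 3.5% → €158,000 × 3.5% × 3/12 = €1,382.5000
1 September – 31 December 2030: 4 months at 2.7% → €158,000 × 2.7% × 4/12 = €1,422.0000
Total = €3,133.6667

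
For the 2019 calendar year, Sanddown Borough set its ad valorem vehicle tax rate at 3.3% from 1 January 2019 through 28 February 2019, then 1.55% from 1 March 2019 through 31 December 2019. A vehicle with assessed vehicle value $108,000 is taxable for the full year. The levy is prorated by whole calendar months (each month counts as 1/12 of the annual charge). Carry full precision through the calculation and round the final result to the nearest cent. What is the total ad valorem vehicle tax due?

1 January – 28 February 2019: 2 months at 3.3% → $108,000 × 3.3% × 2/12 = $594.0000
1 March – 31 December 2019: 10 months at 1.55% → $108,000 × 1.55% × 10/12 = $1,395.0000
Total = $1,989.0000

$1,989.00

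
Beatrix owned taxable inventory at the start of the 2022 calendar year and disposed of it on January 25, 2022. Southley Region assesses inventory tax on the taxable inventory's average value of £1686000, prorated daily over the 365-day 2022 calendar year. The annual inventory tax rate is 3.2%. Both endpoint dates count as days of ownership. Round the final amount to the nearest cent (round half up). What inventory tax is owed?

£3695.34

Days held (January 1 – January 25, 2022): 25 out of 365
Tax = £1686000 × 3.2% × 25/365 = £3695.3425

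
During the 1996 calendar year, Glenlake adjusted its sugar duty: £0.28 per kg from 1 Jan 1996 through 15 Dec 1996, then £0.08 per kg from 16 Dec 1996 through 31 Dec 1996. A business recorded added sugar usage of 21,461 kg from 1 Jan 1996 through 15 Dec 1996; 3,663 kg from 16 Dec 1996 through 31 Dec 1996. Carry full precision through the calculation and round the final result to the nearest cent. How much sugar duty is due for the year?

1 Jan – 15 Dec 1996: 21,461 kg at £0.28/kg → £6,009.08
16 Dec – 31 Dec 1996: 3,663 kg at £0.08/kg → £293.04

£6,302.12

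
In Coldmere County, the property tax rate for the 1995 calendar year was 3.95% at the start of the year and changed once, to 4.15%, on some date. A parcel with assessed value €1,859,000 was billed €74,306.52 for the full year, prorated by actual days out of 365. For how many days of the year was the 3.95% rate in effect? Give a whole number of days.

Let d = days at the first rate; then 365 − d days at the second rate.
€1,859,000 × [3.95%·d + 4.15%·(365−d)] / 365 = €74,306.52
Solving gives d = 279, so the new rate took effect on 7 Oct 1995.

279 days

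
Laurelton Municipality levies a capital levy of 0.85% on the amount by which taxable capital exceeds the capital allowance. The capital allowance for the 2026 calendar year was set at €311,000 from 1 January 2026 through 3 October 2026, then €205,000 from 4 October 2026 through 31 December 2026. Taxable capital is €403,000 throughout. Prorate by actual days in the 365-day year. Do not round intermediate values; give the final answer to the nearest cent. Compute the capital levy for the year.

€1,001.70

1 January – 3 October 2026: 276 days, exemption €311,000 → (€403,000 − €311,000) × 0.85% × 276/365 = €591.3205
4 October – 31 December 2026: 89 days, exemption €205,000 → (€403,000 − €205,000) × 0.85% × 89/365 = €410.3753
Total = €1,001.6959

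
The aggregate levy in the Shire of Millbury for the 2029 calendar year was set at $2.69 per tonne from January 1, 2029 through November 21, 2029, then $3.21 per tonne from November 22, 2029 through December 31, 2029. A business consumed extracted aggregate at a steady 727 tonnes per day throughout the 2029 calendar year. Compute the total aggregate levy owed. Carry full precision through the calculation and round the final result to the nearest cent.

$728,926.55

January 1 – November 21, 2029: 325 days × 727 tonnes/day = 236,275 tonnes at $2.69/tonne → $635,579.75
November 22 – December 31, 2029: 40 days × 727 tonnes/day = 29,080 tonnes at $3.21/tonne → $93,346.80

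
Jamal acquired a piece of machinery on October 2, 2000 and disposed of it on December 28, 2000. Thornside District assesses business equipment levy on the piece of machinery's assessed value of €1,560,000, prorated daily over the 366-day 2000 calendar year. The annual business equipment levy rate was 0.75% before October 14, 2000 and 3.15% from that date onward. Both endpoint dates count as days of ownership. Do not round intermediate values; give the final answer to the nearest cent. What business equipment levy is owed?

€10,587.54

October 2 – October 13, 2000: 12 days at 0.75% → €1,560,000 × 0.75% × 12/366 = €383.6066
October 14 – December 28, 2000: 76 days at 3.15% → €1,560,000 × 3.15% × 76/366 = €10,203.9344
Total = €10,587.5410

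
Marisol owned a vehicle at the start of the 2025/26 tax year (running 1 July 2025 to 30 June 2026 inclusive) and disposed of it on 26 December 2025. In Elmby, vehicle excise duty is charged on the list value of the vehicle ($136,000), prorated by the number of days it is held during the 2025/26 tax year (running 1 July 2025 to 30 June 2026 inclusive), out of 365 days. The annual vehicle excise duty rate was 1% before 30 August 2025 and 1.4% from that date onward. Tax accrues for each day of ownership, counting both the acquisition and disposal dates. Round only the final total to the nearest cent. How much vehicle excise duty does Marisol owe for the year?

$844.32

1 July – 29 August 2025: 60 days at 1% → $136,000 × 1% × 60/365 = $223.5616
30 August – 26 December 2025: 119 days at 1.4% → $136,000 × 1.4% × 119/365 = $620.7562
Total = $844.3178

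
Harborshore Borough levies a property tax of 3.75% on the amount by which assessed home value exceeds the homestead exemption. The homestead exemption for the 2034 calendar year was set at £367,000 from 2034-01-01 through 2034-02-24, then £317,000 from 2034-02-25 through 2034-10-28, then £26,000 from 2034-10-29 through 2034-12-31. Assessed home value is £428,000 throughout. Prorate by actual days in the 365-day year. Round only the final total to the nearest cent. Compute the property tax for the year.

2034-01-01 to 2034-02-24: 55 days, exemption £367,000 → (£428,000 − £367,000) × 3.75% × 55/365 = £344.6918
2034-02-25 to 2034-10-28: 246 days, exemption £317,000 → (£428,000 − £317,000) × 3.75% × 246/365 = £2,805.4110
2034-10-29 to 2034-12-31: 64 days, exemption £26,000 → (£428,000 − £26,000) × 3.75% × 64/365 = £2,643.2877
Total = £5,793.3904

£5,793.39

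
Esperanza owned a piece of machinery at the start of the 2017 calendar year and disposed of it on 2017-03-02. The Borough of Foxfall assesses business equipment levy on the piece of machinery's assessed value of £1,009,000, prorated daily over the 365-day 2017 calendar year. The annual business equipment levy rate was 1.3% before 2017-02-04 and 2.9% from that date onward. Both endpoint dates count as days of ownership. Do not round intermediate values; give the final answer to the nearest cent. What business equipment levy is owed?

2017-01-01 to 2017-02-03: 34 days at 1.3% → £1,009,000 × 1.3% × 34/365 = £1,221.8575
2017-02-04 to 2017-03-02: 27 days at 2.9% → £1,009,000 × 2.9% × 27/365 = £2,164.5123
Total = £3,386.3699

£3,386.37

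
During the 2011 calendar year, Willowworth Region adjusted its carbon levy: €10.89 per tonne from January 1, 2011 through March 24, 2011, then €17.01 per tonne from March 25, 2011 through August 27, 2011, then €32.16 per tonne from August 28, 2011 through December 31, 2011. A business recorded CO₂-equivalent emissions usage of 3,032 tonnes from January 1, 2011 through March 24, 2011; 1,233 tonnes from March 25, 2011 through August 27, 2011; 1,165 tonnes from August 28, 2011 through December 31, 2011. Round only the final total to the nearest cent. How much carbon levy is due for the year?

January 1 – March 24, 2011: 3,032 tonnes at €10.89/tonne → €33,018.48
March 25 – August 27, 2011: 1,233 tonnes at €17.01/tonne → €20,973.33
August 28 – December 31, 2011: 1,165 tonnes at €32.16/tonne → €37,466.40

€91,458.21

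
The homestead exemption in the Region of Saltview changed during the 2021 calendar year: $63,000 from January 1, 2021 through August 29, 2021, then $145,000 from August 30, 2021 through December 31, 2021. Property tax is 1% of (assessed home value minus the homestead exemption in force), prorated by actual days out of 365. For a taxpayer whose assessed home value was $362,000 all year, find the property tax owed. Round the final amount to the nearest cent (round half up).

$2,711.42

January 1 – August 29, 2021: 241 days, exemption $63,000 → ($362,000 − $63,000) × 1% × 241/365 = $1,974.2192
August 30 – December 31, 2021: 124 days, exemption $145,000 → ($362,000 − $145,000) × 1% × 124/365 = $737.2055
Total = $2,711.4247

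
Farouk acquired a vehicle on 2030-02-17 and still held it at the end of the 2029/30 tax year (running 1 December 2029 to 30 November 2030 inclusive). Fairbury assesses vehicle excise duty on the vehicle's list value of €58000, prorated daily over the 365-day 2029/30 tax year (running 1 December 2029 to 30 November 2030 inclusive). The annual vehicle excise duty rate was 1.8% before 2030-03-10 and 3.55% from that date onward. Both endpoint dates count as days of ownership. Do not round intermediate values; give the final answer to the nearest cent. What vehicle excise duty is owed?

2030-02-17 to 2030-03-09: 21 days at 1.8% → €58000 × 1.8% × 21/365 = €60.0658
2030-03-10 to 2030-11-30: 266 days at 3.55% → €58000 × 3.55% × 266/365 = €1500.5315
Total = €1560.5973

€1560.60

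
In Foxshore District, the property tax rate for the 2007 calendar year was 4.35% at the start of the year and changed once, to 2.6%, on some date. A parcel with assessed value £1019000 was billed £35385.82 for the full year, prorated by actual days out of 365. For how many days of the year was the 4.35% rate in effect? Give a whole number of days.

Let d = days at the first rate; then 365 − d days at the second rate.
£1019000 × [4.35%·d + 2.6%·(365−d)] / 365 = £35385.82
Solving gives d = 182, so the new rate took effect on July 2, 2007.

182 days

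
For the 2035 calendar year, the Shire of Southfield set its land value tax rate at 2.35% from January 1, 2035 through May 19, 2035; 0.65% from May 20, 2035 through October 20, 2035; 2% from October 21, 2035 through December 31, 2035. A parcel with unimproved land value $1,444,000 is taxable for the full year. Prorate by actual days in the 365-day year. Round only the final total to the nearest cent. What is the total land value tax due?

January 1 – May 19, 2035: 139 days at 2.35% → $1,444,000 × 2.35% × 139/365 = $12,922.8110
May 20 – October 20, 2035: 154 days at 0.65% → $1,444,000 × 0.65% × 154/365 = $3,960.1205
October 21 – December 31, 2035: 72 days at 2% → $1,444,000 × 2% × 72/365 = $5,696.8767
Total = $22,579.8082

$22,579.81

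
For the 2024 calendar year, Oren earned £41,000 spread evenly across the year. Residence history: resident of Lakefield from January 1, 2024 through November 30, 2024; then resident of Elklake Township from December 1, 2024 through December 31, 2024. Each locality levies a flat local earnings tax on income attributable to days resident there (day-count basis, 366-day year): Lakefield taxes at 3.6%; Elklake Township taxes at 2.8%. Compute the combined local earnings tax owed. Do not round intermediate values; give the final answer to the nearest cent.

£1,448.22

Lakefield, January 1 – November 30, 2024: 335 days → £41,000 × 3.6% × 335/366 = £1,350.9836
Elklake Township, December 1 – December 31, 2024: 31 days → £41,000 × 2.8% × 31/366 = £97.2350
Total = £1,448.2186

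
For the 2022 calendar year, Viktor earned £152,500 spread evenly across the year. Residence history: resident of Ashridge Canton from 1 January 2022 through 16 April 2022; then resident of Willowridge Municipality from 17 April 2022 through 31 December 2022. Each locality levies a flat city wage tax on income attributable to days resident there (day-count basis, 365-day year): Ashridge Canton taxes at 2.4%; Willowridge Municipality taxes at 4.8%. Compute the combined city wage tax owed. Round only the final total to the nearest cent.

Ashridge Canton, 1 January – 16 April 2022: 106 days → £152,500 × 2.4% × 106/365 = £1,062.9041
Willowridge Municipality, 17 April – 31 December 2022: 259 days → £152,500 × 4.8% × 259/365 = £5,194.1918
Total = £6,257.0959

£6,257.10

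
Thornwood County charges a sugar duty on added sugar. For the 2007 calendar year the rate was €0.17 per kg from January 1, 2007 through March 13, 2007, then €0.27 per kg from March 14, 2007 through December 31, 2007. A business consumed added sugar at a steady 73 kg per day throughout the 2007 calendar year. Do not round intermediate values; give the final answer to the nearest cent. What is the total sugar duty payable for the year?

January 1 – March 13, 2007: 72 days × 73 kg/day = 5,256 kg at €0.17/kg → €893.52
March 14 – December 31, 2007: 293 days × 73 kg/day = 21,389 kg at €0.27/kg → €5,775.03

€6,668.55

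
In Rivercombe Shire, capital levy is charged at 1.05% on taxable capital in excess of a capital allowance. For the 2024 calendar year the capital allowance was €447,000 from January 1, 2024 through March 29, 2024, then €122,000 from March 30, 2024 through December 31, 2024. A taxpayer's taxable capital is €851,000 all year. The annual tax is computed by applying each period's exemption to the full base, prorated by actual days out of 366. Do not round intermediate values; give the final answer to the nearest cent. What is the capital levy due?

January 1 – March 29, 2024: 89 days, exemption €447,000 → (€851,000 − €447,000) × 1.05% × 89/366 = €1,031.5246
March 30 – December 31, 2024: 277 days, exemption €122,000 → (€851,000 − €122,000) × 1.05% × 277/366 = €5,793.1598
Total = €6,824.6844

€6,824.68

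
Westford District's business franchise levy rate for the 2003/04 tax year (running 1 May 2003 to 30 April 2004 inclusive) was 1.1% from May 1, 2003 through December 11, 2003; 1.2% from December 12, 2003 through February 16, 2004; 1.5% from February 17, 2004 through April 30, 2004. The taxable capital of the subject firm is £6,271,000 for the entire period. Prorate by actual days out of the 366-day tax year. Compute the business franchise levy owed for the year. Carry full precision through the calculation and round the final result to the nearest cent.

May 1 – December 11, 2003: 225 days at 1.1% → £6,271,000 × 1.1% × 225/366 = £42,406.3525
December 12, 2003 – February 16, 2004: 67 days at 1.2% → £6,271,000 × 1.2% × 67/366 = £13,775.6393
February 17 – April 30, 2004: 74 days at 1.5% → £6,271,000 × 1.5% × 74/366 = £19,018.6066
Total = £75,200.5984

£75,200.60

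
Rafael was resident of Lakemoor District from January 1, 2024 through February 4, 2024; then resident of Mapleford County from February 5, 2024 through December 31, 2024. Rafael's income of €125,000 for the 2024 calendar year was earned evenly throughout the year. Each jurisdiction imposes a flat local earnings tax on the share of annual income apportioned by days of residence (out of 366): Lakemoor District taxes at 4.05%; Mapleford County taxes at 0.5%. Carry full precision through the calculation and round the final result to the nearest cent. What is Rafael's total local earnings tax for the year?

Lakemoor District, January 1 – February 4, 2024: 35 days → €125,000 × 4.05% × 35/366 = €484.1189
Mapleford County, February 5 – December 31, 2024: 331 days → €125,000 × 0.5% × 331/366 = €565.2322
Total = €1,049.3511

€1,049.35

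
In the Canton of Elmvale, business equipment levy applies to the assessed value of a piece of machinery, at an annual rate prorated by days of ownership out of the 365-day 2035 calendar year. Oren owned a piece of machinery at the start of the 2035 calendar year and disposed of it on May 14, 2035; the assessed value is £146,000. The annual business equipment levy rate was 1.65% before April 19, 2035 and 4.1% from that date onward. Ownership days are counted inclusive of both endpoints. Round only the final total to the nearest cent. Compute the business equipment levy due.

£1,139.20

January 1 – April 18, 2035: 108 days at 1.65% → £146,000 × 1.65% × 108/365 = £712.8000
April 19 – May 14, 2035: 26 days at 4.1% → £146,000 × 4.1% × 26/365 = £426.4000
Total = £1,139.2000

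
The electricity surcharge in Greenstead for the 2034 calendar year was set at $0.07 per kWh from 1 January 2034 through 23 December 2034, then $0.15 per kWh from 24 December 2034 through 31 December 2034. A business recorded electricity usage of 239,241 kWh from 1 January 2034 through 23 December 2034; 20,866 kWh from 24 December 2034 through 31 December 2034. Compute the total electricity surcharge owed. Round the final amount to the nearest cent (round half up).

$19,876.77

1 January – 23 December 2034: 239,241 kWh at $0.07/kWh → $16,746.87
24 December – 31 December 2034: 20,866 kWh at $0.15/kWh → $3,129.90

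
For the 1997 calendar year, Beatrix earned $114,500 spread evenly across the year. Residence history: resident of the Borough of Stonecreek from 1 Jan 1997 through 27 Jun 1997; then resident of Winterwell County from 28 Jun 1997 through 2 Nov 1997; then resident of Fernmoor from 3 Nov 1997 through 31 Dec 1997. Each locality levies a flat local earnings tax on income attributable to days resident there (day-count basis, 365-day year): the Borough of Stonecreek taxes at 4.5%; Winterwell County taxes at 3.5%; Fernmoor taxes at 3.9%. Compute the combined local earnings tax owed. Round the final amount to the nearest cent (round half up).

The Borough of Stonecreek, 1 Jan – 27 Jun 1997: 178 days → $114,500 × 4.5% × 178/365 = $2,512.7260
Winterwell County, 28 Jun – 2 Nov 1997: 128 days → $114,500 × 3.5% × 128/365 = $1,405.3699
Fernmoor, 3 Nov – 31 Dec 1997: 59 days → $114,500 × 3.9% × 59/365 = $721.8205
Total = $4,639.9164

$4,639.92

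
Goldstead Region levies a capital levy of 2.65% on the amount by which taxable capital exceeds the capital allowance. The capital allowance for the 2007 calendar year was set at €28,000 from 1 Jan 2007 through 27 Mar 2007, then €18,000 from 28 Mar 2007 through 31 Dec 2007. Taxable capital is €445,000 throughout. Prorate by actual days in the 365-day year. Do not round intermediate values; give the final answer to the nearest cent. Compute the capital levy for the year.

1 Jan – 27 Mar 2007: 86 days, exemption €28,000 → (€445,000 − €28,000) × 2.65% × 86/365 = €2,603.6795
28 Mar – 31 Dec 2007: 279 days, exemption €18,000 → (€445,000 − €18,000) × 2.65% × 279/365 = €8,649.3822
Total = €11,253.0616

€11,253.06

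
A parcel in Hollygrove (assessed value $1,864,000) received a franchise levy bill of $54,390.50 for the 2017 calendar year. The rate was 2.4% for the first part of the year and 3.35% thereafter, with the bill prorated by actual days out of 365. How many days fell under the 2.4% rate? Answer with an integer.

166 days

Let d = days at the first rate; then 365 − d days at the second rate.
$1,864,000 × [2.4%·d + 3.35%·(365−d)] / 365 = $54,390.50
Solving gives d = 166, so the new rate took effect on 16 June 2017.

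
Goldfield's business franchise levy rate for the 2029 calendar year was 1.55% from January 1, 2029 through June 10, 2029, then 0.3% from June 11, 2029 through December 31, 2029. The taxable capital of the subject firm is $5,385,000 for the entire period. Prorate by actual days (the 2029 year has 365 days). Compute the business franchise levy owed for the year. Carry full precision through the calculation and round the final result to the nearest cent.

$45,846.27

January 1 – June 10, 2029: 161 days at 1.55% → $5,385,000 × 1.55% × 161/365 = $36,817.1712
June 11 – December 31, 2029: 204 days at 0.3% → $5,385,000 × 0.3% × 204/365 = $9,029.0959
Total = $45,846.2671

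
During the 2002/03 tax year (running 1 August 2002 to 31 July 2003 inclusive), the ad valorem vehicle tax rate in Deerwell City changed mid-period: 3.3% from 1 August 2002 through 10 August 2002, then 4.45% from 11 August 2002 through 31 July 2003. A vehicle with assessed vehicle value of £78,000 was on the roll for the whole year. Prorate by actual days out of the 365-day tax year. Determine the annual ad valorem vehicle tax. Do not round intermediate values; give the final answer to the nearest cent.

£3,446.42

1 August – 10 August 2002: 10 days at 3.3% → £78,000 × 3.3% × 10/365 = £70.5205
11 August 2002 – 31 July 2003: 355 days at 4.45% → £78,000 × 4.45% × 355/365 = £3,375.9041
Total = £3,446.4247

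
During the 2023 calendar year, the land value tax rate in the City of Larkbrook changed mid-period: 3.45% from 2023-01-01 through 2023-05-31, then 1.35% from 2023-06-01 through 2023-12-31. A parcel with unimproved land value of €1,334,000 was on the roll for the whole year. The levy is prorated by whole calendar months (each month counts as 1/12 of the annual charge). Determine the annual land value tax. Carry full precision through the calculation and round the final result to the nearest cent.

€29,681.50

2023-01-01 to 2023-05-31: 5 months at 3.45% → €1,334,000 × 3.45% × 5/12 = €19,176.2500
2023-06-01 to 2023-12-31: 7 months at 1.35% → €1,334,000 × 1.35% × 7/12 = €10,505.2500
Total = €29,681.5000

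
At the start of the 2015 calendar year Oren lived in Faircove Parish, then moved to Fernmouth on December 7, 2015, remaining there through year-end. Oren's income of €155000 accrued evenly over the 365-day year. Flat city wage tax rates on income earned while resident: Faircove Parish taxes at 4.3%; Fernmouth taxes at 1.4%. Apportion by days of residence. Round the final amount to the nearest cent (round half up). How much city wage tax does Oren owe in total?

€6357.12

Faircove Parish, January 1 – December 6, 2015: 340 days → €155000 × 4.3% × 340/365 = €6208.4932
Fernmouth, December 7 – December 31, 2015: 25 days → €155000 × 1.4% × 25/365 = €148.6301
Total = €6357.1233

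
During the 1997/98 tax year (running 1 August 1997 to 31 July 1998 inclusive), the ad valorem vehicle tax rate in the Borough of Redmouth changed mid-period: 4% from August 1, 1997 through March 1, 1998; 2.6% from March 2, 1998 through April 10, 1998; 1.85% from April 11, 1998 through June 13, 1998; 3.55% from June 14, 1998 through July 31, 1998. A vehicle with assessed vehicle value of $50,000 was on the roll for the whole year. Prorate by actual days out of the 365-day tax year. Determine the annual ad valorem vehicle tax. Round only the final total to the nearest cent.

August 1, 1997 – March 1, 1998: 213 days at 4% → $50,000 × 4% × 213/365 = $1,167.1233
March 2 – April 10, 1998: 40 days at 2.6% → $50,000 × 2.6% × 40/365 = $142.4658
April 11 – June 13, 1998: 64 days at 1.85% → $50,000 × 1.85% × 64/365 = $162.1918
June 14 – July 31, 1998: 48 days at 3.55% → $50,000 × 3.55% × 48/365 = $233.4247
Total = $1,705.2055

$1,705.21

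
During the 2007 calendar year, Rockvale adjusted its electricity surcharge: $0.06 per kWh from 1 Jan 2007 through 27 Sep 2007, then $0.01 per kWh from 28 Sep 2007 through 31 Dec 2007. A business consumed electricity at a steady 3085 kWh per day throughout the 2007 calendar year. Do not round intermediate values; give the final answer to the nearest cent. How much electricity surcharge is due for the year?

1 Jan – 27 Sep 2007: 270 days × 3085 kWh/day = 832,950 kWh at $0.06/kWh → $49977.00
28 Sep – 31 Dec 2007: 95 days × 3085 kWh/day = 293,075 kWh at $0.01/kWh → $2930.75

$52907.75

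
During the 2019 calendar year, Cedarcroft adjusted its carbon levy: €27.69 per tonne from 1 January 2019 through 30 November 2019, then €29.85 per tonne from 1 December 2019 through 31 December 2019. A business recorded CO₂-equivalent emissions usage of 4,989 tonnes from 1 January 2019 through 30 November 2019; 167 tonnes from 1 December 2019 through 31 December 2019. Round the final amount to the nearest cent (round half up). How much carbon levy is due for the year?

1 January – 30 November 2019: 4,989 tonnes at €27.69/tonne → €138,145.41
1 December – 31 December 2019: 167 tonnes at €29.85/tonne → €4,984.95

€143,130.36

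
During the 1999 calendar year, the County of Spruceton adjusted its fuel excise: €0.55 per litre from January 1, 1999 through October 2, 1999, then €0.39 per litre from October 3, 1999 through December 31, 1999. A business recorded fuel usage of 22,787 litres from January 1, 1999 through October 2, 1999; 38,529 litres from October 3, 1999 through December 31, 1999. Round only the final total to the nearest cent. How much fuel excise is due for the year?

€27,559.16

January 1 – October 2, 1999: 22,787 litres at €0.55/litre → €12,532.85
October 3 – December 31, 1999: 38,529 litres at €0.39/litre → €15,026.31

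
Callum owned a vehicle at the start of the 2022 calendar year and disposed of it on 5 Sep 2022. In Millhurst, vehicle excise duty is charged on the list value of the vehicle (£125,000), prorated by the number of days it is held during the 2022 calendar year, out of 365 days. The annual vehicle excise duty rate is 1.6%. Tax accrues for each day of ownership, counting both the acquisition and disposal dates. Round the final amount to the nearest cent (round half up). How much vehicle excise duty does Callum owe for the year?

£1,358.90

Days held (1 Jan – 5 Sep 2022): 248 out of 365
Tax = £125,000 × 1.6% × 248/365 = £1,358.9041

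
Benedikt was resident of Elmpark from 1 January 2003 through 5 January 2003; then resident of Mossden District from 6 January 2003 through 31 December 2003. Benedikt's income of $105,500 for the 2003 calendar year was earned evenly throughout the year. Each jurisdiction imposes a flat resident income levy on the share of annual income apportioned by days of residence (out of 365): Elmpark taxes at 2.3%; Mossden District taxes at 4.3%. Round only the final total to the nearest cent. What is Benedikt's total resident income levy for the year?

Elmpark, 1 January – 5 January 2003: 5 days → $105,500 × 2.3% × 5/365 = $33.2397
Mossden District, 6 January – 31 December 2003: 360 days → $105,500 × 4.3% × 360/365 = $4,474.3562
Total = $4,507.5959

$4,507.60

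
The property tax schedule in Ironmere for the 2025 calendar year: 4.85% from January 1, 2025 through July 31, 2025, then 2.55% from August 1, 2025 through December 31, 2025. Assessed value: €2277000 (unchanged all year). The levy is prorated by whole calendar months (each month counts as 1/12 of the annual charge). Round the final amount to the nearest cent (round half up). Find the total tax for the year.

€88613.25

January 1 – July 31, 2025: 7 months at 4.85% → €2277000 × 4.85% × 7/12 = €64420.1250
August 1 – December 31, 2025: 5 months at 2.55% → €2277000 × 2.55% × 5/12 = €24193.1250
Total = €88613.2500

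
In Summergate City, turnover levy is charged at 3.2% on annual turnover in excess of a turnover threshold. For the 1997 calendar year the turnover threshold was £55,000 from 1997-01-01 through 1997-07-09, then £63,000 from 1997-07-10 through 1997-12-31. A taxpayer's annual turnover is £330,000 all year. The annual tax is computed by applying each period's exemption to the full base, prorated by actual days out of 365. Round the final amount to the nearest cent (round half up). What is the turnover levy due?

1997-01-01 to 1997-07-09: 190 days, exemption £55,000 → (£330,000 − £55,000) × 3.2% × 190/365 = £4,580.8219
1997-07-10 to 1997-12-31: 175 days, exemption £63,000 → (£330,000 − £63,000) × 3.2% × 175/365 = £4,096.4384
Total = £8,677.2603

£8,677.26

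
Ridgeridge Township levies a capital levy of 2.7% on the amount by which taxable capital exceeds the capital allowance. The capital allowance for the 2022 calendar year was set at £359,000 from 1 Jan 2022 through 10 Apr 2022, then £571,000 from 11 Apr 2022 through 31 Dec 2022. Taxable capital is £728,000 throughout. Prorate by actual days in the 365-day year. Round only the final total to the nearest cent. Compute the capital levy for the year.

£5,807.22

1 Jan – 10 Apr 2022: 100 days, exemption £359,000 → (£728,000 − £359,000) × 2.7% × 100/365 = £2,729.5890
11 Apr – 31 Dec 2022: 265 days, exemption £571,000 → (£728,000 − £571,000) × 2.7% × 265/365 = £3,077.6301
Total = £5,807.2192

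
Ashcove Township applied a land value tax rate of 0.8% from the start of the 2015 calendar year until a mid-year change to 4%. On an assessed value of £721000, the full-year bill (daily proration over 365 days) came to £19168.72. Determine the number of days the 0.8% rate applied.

153 days

Let d = days at the first rate; then 365 − d days at the second rate.
£721000 × [0.8%·d + 4%·(365−d)] / 365 = £19168.72
Solving gives d = 153, so the new rate took effect on 3 June 2015.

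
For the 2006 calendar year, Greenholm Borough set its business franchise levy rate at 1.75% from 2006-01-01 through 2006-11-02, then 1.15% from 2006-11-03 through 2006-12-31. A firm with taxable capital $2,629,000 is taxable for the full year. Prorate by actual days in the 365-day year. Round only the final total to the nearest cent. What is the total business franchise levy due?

$43,457.73

2006-01-01 to 2006-11-02: 306 days at 1.75% → $2,629,000 × 1.75% × 306/365 = $38,570.6712
2006-11-03 to 2006-12-31: 59 days at 1.15% → $2,629,000 × 1.15% × 59/365 = $4,887.0589
Total = $43,457.7301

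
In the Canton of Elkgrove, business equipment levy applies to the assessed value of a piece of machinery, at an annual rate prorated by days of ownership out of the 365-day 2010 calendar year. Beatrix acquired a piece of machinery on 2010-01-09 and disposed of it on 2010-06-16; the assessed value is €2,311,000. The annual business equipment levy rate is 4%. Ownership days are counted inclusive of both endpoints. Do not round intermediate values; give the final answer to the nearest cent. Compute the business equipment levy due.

Days held (2010-01-09 to 2010-06-16): 159 out of 365
Tax = €2,311,000 × 4% × 159/365 = €40,268.3836

€40,268.38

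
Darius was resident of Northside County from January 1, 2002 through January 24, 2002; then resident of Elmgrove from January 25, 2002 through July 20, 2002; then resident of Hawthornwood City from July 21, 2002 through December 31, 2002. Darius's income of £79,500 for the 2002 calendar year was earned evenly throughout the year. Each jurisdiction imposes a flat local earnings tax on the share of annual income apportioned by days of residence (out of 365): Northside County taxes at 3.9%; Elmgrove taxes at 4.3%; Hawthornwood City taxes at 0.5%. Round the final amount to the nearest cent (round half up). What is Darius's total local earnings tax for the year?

£2,040.21

Northside County, January 1 – January 24, 2002: 24 days → £79,500 × 3.9% × 24/365 = £203.8685
Elmgrove, January 25 – July 20, 2002: 177 days → £79,500 × 4.3% × 177/365 = £1,657.7384
Hawthornwood City, July 21 – December 31, 2002: 164 days → £79,500 × 0.5% × 164/365 = £178.6027
Total = £2,040.2096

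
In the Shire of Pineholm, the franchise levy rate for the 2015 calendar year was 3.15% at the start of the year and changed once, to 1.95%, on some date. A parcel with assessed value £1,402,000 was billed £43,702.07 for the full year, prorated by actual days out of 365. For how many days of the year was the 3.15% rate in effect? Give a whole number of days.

355 days

Let d = days at the first rate; then 365 − d days at the second rate.
£1,402,000 × [3.15%·d + 1.95%·(365−d)] / 365 = £43,702.07
Solving gives d = 355, so the new rate took effect on 22 Dec 2015.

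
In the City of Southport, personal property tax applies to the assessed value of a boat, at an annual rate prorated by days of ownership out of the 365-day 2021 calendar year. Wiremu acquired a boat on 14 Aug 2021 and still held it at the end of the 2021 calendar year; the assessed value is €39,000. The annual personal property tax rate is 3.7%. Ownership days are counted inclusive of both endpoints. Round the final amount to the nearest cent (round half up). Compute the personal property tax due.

Days held (14 Aug – 31 Dec 2021): 140 out of 365
Tax = €39,000 × 3.7% × 140/365 = €553.4795

€553.48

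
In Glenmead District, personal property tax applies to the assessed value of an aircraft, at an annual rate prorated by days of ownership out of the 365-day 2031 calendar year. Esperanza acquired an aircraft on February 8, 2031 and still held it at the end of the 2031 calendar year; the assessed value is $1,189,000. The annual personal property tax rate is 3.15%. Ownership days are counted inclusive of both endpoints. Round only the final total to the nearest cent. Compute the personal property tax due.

$33,554.23

Days held (February 8 – December 31, 2031): 327 out of 365
Tax = $1,189,000 × 3.15% × 327/365 = $33,554.2315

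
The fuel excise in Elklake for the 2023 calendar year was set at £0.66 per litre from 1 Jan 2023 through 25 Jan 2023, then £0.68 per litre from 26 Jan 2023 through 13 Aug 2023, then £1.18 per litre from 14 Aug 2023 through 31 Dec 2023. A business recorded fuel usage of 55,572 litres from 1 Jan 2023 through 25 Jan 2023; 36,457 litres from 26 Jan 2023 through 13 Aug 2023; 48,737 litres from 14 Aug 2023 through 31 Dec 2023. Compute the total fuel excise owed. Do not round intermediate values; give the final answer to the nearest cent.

£118,977.94

1 Jan – 25 Jan 2023: 55,572 litres at £0.66/litre → £36,677.52
26 Jan – 13 Aug 2023: 36,457 litres at £0.68/litre → £24,790.76
14 Aug – 31 Dec 2023: 48,737 litres at £1.18/litre → £57,509.66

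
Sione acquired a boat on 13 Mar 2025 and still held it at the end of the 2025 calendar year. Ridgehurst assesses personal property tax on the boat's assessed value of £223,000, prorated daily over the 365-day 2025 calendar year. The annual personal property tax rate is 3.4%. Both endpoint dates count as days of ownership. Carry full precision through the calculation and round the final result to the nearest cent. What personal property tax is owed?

Days held (13 Mar – 31 Dec 2025): 294 out of 365
Tax = £223,000 × 3.4% × 294/365 = £6,107.1452

£6,107.15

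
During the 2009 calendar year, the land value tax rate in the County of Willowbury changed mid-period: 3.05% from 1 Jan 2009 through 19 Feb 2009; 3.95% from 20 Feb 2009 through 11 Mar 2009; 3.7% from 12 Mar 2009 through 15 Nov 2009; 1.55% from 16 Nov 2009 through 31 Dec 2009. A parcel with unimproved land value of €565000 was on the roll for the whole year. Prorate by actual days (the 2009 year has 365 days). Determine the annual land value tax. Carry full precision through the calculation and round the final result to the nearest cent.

€18948.40

1 Jan – 19 Feb 2009: 50 days at 3.05% → €565000 × 3.05% × 50/365 = €2360.6164
20 Feb – 11 Mar 2009: 20 days at 3.95% → €565000 × 3.95% × 20/365 = €1222.8767
12 Mar – 15 Nov 2009: 249 days at 3.7% → €565000 × 3.7% × 249/365 = €14261.2192
16 Nov – 31 Dec 2009: 46 days at 1.55% → €565000 × 1.55% × 46/365 = €1103.6849
Total = €18948.3973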